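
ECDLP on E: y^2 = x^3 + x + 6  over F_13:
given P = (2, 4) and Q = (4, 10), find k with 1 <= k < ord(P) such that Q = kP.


Enumerate multiples of P until we hit Q = (4, 10):
  1P = (2, 4)
  2P = (9, 9)
  3P = (11, 10)
  4P = (12, 11)
  5P = (3, 7)
  6P = (4, 3)
  7P = (4, 10)
Match found at i = 7.

k = 7


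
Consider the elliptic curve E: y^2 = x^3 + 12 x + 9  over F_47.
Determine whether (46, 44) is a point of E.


Check whether y^2 = x^3 + 12 x + 9 (mod 47) for (x, y) = (46, 44).
LHS: y^2 = 44^2 mod 47 = 9
RHS: x^3 + 12 x + 9 = 46^3 + 12*46 + 9 mod 47 = 43
LHS != RHS

No, not on the curve


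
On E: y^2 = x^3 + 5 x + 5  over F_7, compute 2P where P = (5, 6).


k = 2 = 10_2 (binary, LSB first: 01)
Double-and-add from P = (5, 6):
  bit 0 = 0: acc unchanged = O
  bit 1 = 1: acc = O + (1, 2) = (1, 2)

2P = (1, 2)


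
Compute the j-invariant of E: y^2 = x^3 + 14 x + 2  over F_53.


Delta = -16(4 a^3 + 27 b^2) mod 53 = 47
-1728 * (4 a)^3 = -1728 * (4*14)^3 mod 53 = 37
j = 37 * 47^(-1) mod 53 = 38

j = 38 (mod 53)


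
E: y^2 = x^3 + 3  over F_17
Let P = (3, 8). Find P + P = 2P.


Doubling: s = (3 x1^2 + a) / (2 y1)
s = (3*3^2 + 0) / (2*8) mod 17 = 7
x3 = s^2 - 2 x1 mod 17 = 7^2 - 2*3 = 9
y3 = s (x1 - x3) - y1 mod 17 = 7 * (3 - 9) - 8 = 1

2P = (9, 1)


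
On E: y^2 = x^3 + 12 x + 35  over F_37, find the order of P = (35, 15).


Compute successive multiples of P until we hit O:
  1P = (35, 15)
  2P = (15, 1)
  3P = (33, 16)
  4P = (34, 3)
  5P = (1, 23)
  6P = (4, 6)
  7P = (28, 30)
  8P = (2, 20)
  ... (continuing to 27P)
  27P = O

ord(P) = 27


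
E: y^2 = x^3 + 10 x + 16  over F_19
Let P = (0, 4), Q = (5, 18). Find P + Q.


P != Q, so use the chord formula.
s = (y2 - y1) / (x2 - x1) = (14) / (5) mod 19 = 18
x3 = s^2 - x1 - x2 mod 19 = 18^2 - 0 - 5 = 15
y3 = s (x1 - x3) - y1 mod 19 = 18 * (0 - 15) - 4 = 11

P + Q = (15, 11)


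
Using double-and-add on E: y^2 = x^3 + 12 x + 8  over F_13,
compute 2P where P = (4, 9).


k = 2 = 10_2 (binary, LSB first: 01)
Double-and-add from P = (4, 9):
  bit 0 = 0: acc unchanged = O
  bit 1 = 1: acc = O + (6, 6) = (6, 6)

2P = (6, 6)


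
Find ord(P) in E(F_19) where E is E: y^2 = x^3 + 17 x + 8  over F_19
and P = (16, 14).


Compute successive multiples of P until we hit O:
  1P = (16, 14)
  2P = (17, 17)
  3P = (14, 11)
  4P = (15, 16)
  5P = (11, 14)
  6P = (11, 5)
  7P = (15, 3)
  8P = (14, 8)
  ... (continuing to 11P)
  11P = O

ord(P) = 11


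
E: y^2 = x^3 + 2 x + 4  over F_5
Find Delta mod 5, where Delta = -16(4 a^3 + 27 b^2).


4 a^3 + 27 b^2 = 4*2^3 + 27*4^2 = 32 + 432 = 464
Delta = -16 * (464) = -7424
Delta mod 5 = 1

Delta = 1 (mod 5)


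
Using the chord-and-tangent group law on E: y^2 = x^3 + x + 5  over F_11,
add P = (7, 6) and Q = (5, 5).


P != Q, so use the chord formula.
s = (y2 - y1) / (x2 - x1) = (10) / (9) mod 11 = 6
x3 = s^2 - x1 - x2 mod 11 = 6^2 - 7 - 5 = 2
y3 = s (x1 - x3) - y1 mod 11 = 6 * (7 - 2) - 6 = 2

P + Q = (2, 2)


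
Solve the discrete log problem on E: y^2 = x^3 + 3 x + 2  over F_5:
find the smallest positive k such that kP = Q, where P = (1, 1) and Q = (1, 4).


Enumerate multiples of P until we hit Q = (1, 4):
  1P = (1, 1)
  2P = (2, 1)
  3P = (2, 4)
  4P = (1, 4)
Match found at i = 4.

k = 4


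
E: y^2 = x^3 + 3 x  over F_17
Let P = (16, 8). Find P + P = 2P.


Doubling: s = (3 x1^2 + a) / (2 y1)
s = (3*16^2 + 3) / (2*8) mod 17 = 11
x3 = s^2 - 2 x1 mod 17 = 11^2 - 2*16 = 4
y3 = s (x1 - x3) - y1 mod 17 = 11 * (16 - 4) - 8 = 5

2P = (4, 5)


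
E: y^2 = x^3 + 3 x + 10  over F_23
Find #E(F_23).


For each x in F_23, count y with y^2 = x^3 + 3 x + 10 mod 23:
  x = 2: RHS = 1, y in [1, 22]  -> 2 point(s)
  x = 3: RHS = 0, y in [0]  -> 1 point(s)
  x = 5: RHS = 12, y in [9, 14]  -> 2 point(s)
  x = 7: RHS = 6, y in [11, 12]  -> 2 point(s)
  x = 12: RHS = 3, y in [7, 16]  -> 2 point(s)
  x = 14: RHS = 13, y in [6, 17]  -> 2 point(s)
  x = 15: RHS = 3, y in [7, 16]  -> 2 point(s)
  x = 17: RHS = 6, y in [11, 12]  -> 2 point(s)
  x = 18: RHS = 8, y in [10, 13]  -> 2 point(s)
  x = 19: RHS = 3, y in [7, 16]  -> 2 point(s)
  x = 22: RHS = 6, y in [11, 12]  -> 2 point(s)
Affine points: 21. Add the point at infinity: total = 22.

#E(F_23) = 22


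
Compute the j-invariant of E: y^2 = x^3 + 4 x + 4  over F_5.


Delta = -16(4 a^3 + 27 b^2) mod 5 = 2
-1728 * (4 a)^3 = -1728 * (4*4)^3 mod 5 = 2
j = 2 * 2^(-1) mod 5 = 1

j = 1 (mod 5)


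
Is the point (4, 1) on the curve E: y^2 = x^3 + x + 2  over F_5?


Check whether y^2 = x^3 + 1 x + 2 (mod 5) for (x, y) = (4, 1).
LHS: y^2 = 1^2 mod 5 = 1
RHS: x^3 + 1 x + 2 = 4^3 + 1*4 + 2 mod 5 = 0
LHS != RHS

No, not on the curve


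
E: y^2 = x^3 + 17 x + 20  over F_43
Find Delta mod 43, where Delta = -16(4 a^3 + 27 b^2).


4 a^3 + 27 b^2 = 4*17^3 + 27*20^2 = 19652 + 10800 = 30452
Delta = -16 * (30452) = -487232
Delta mod 43 = 1

Delta = 1 (mod 43)


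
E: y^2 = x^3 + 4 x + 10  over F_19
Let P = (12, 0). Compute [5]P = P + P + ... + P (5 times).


k = 5 = 101_2 (binary, LSB first: 101)
Double-and-add from P = (12, 0):
  bit 0 = 1: acc = O + (12, 0) = (12, 0)
  bit 1 = 0: acc unchanged = (12, 0)
  bit 2 = 1: acc = (12, 0) + O = (12, 0)

5P = (12, 0)


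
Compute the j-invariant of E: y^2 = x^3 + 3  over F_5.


Delta = -16(4 a^3 + 27 b^2) mod 5 = 2
-1728 * (4 a)^3 = -1728 * (4*0)^3 mod 5 = 0
j = 0 * 2^(-1) mod 5 = 0

j = 0 (mod 5)


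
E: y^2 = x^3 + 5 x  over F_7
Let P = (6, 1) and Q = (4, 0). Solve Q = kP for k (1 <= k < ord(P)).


Enumerate multiples of P until we hit Q = (4, 0):
  1P = (6, 1)
  2P = (4, 0)
Match found at i = 2.

k = 2


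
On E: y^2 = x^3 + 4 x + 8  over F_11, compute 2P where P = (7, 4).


Doubling: s = (3 x1^2 + a) / (2 y1)
s = (3*7^2 + 4) / (2*4) mod 11 = 1
x3 = s^2 - 2 x1 mod 11 = 1^2 - 2*7 = 9
y3 = s (x1 - x3) - y1 mod 11 = 1 * (7 - 9) - 4 = 5

2P = (9, 5)


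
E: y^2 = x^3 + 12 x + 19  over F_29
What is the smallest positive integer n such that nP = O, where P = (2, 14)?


Compute successive multiples of P until we hit O:
  1P = (2, 14)
  2P = (21, 7)
  3P = (12, 8)
  4P = (20, 20)
  5P = (20, 9)
  6P = (12, 21)
  7P = (21, 22)
  8P = (2, 15)
  ... (continuing to 9P)
  9P = O

ord(P) = 9


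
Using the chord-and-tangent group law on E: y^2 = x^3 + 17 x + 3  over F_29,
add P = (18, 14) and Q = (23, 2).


P != Q, so use the chord formula.
s = (y2 - y1) / (x2 - x1) = (17) / (5) mod 29 = 15
x3 = s^2 - x1 - x2 mod 29 = 15^2 - 18 - 23 = 10
y3 = s (x1 - x3) - y1 mod 29 = 15 * (18 - 10) - 14 = 19

P + Q = (10, 19)


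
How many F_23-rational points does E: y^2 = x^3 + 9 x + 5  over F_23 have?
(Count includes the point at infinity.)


For each x in F_23, count y with y^2 = x^3 + 9 x + 5 mod 23:
  x = 2: RHS = 8, y in [10, 13]  -> 2 point(s)
  x = 3: RHS = 13, y in [6, 17]  -> 2 point(s)
  x = 4: RHS = 13, y in [6, 17]  -> 2 point(s)
  x = 11: RHS = 9, y in [3, 20]  -> 2 point(s)
  x = 12: RHS = 1, y in [1, 22]  -> 2 point(s)
  x = 14: RHS = 0, y in [0]  -> 1 point(s)
  x = 16: RHS = 13, y in [6, 17]  -> 2 point(s)
  x = 21: RHS = 2, y in [5, 18]  -> 2 point(s)
  x = 22: RHS = 18, y in [8, 15]  -> 2 point(s)
Affine points: 17. Add the point at infinity: total = 18.

#E(F_23) = 18


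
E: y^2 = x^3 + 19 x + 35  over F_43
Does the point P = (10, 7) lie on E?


Check whether y^2 = x^3 + 19 x + 35 (mod 43) for (x, y) = (10, 7).
LHS: y^2 = 7^2 mod 43 = 6
RHS: x^3 + 19 x + 35 = 10^3 + 19*10 + 35 mod 43 = 21
LHS != RHS

No, not on the curve


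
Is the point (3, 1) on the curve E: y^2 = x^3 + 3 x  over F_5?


Check whether y^2 = x^3 + 3 x + 0 (mod 5) for (x, y) = (3, 1).
LHS: y^2 = 1^2 mod 5 = 1
RHS: x^3 + 3 x + 0 = 3^3 + 3*3 + 0 mod 5 = 1
LHS = RHS

Yes, on the curve


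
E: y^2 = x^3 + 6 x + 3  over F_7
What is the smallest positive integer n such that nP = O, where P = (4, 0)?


Compute successive multiples of P until we hit O:
  1P = (4, 0)
  2P = O

ord(P) = 2


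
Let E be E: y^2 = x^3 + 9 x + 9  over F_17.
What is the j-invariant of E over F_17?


Delta = -16(4 a^3 + 27 b^2) mod 17 = 3
-1728 * (4 a)^3 = -1728 * (4*9)^3 mod 17 = 14
j = 14 * 3^(-1) mod 17 = 16

j = 16 (mod 17)


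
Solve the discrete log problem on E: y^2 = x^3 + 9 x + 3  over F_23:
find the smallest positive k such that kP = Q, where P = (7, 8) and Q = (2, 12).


Enumerate multiples of P until we hit Q = (2, 12):
  1P = (7, 8)
  2P = (2, 12)
Match found at i = 2.

k = 2


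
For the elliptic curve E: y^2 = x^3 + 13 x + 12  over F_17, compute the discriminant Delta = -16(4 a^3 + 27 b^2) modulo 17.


4 a^3 + 27 b^2 = 4*13^3 + 27*12^2 = 8788 + 3888 = 12676
Delta = -16 * (12676) = -202816
Delta mod 17 = 11

Delta = 11 (mod 17)


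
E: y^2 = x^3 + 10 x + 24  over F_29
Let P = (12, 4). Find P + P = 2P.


Doubling: s = (3 x1^2 + a) / (2 y1)
s = (3*12^2 + 10) / (2*4) mod 29 = 19
x3 = s^2 - 2 x1 mod 29 = 19^2 - 2*12 = 18
y3 = s (x1 - x3) - y1 mod 29 = 19 * (12 - 18) - 4 = 27

2P = (18, 27)


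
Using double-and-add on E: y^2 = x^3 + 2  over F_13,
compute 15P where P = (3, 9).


k = 15 = 1111_2 (binary, LSB first: 1111)
Double-and-add from P = (3, 9):
  bit 0 = 1: acc = O + (3, 9) = (3, 9)
  bit 1 = 1: acc = (3, 9) + (6, 6) = (5, 6)
  bit 2 = 1: acc = (5, 6) + (4, 12) = (1, 9)
  bit 3 = 1: acc = (1, 9) + (9, 4) = (4, 1)

15P = (4, 1)


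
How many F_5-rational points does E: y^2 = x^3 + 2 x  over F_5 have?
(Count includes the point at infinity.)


For each x in F_5, count y with y^2 = x^3 + 2 x + 0 mod 5:
  x = 0: RHS = 0, y in [0]  -> 1 point(s)
Affine points: 1. Add the point at infinity: total = 2.

#E(F_5) = 2


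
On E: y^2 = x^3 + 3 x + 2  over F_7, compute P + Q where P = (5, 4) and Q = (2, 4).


P != Q, so use the chord formula.
s = (y2 - y1) / (x2 - x1) = (0) / (4) mod 7 = 0
x3 = s^2 - x1 - x2 mod 7 = 0^2 - 5 - 2 = 0
y3 = s (x1 - x3) - y1 mod 7 = 0 * (5 - 0) - 4 = 3

P + Q = (0, 3)


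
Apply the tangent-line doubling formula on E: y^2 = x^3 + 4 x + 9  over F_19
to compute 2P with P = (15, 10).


Doubling: s = (3 x1^2 + a) / (2 y1)
s = (3*15^2 + 4) / (2*10) mod 19 = 14
x3 = s^2 - 2 x1 mod 19 = 14^2 - 2*15 = 14
y3 = s (x1 - x3) - y1 mod 19 = 14 * (15 - 14) - 10 = 4

2P = (14, 4)


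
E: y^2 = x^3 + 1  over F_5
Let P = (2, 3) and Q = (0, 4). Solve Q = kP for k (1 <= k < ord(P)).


Enumerate multiples of P until we hit Q = (0, 4):
  1P = (2, 3)
  2P = (0, 1)
  3P = (4, 0)
  4P = (0, 4)
Match found at i = 4.

k = 4


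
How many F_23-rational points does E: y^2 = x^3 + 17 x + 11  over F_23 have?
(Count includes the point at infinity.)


For each x in F_23, count y with y^2 = x^3 + 17 x + 11 mod 23:
  x = 1: RHS = 6, y in [11, 12]  -> 2 point(s)
  x = 7: RHS = 13, y in [6, 17]  -> 2 point(s)
  x = 10: RHS = 8, y in [10, 13]  -> 2 point(s)
  x = 14: RHS = 3, y in [7, 16]  -> 2 point(s)
  x = 16: RHS = 9, y in [3, 20]  -> 2 point(s)
  x = 18: RHS = 8, y in [10, 13]  -> 2 point(s)
  x = 20: RHS = 2, y in [5, 18]  -> 2 point(s)
  x = 22: RHS = 16, y in [4, 19]  -> 2 point(s)
Affine points: 16. Add the point at infinity: total = 17.

#E(F_23) = 17


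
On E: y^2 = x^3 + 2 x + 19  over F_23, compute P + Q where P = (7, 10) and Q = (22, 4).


P != Q, so use the chord formula.
s = (y2 - y1) / (x2 - x1) = (17) / (15) mod 23 = 18
x3 = s^2 - x1 - x2 mod 23 = 18^2 - 7 - 22 = 19
y3 = s (x1 - x3) - y1 mod 23 = 18 * (7 - 19) - 10 = 4

P + Q = (19, 4)


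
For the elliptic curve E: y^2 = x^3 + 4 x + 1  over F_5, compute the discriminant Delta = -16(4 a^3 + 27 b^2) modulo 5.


4 a^3 + 27 b^2 = 4*4^3 + 27*1^2 = 256 + 27 = 283
Delta = -16 * (283) = -4528
Delta mod 5 = 2

Delta = 2 (mod 5)


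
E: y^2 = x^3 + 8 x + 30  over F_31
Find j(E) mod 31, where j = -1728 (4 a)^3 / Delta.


Delta = -16(4 a^3 + 27 b^2) mod 31 = 1
-1728 * (4 a)^3 = -1728 * (4*8)^3 mod 31 = 8
j = 8 * 1^(-1) mod 31 = 8

j = 8 (mod 31)


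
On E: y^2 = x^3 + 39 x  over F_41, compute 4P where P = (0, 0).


k = 4 = 100_2 (binary, LSB first: 001)
Double-and-add from P = (0, 0):
  bit 0 = 0: acc unchanged = O
  bit 1 = 0: acc unchanged = O
  bit 2 = 1: acc = O + O = O

4P = O


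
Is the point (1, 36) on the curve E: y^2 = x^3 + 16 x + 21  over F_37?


Check whether y^2 = x^3 + 16 x + 21 (mod 37) for (x, y) = (1, 36).
LHS: y^2 = 36^2 mod 37 = 1
RHS: x^3 + 16 x + 21 = 1^3 + 16*1 + 21 mod 37 = 1
LHS = RHS

Yes, on the curve


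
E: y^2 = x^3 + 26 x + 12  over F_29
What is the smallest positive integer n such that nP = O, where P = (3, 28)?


Compute successive multiples of P until we hit O:
  1P = (3, 28)
  2P = (22, 26)
  3P = (11, 11)
  4P = (10, 5)
  5P = (12, 14)
  6P = (20, 21)
  7P = (15, 23)
  8P = (15, 6)
  ... (continuing to 15P)
  15P = O

ord(P) = 15


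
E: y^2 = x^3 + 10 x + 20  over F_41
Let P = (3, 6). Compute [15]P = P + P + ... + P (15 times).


k = 15 = 1111_2 (binary, LSB first: 1111)
Double-and-add from P = (3, 6):
  bit 0 = 1: acc = O + (3, 6) = (3, 6)
  bit 1 = 1: acc = (3, 6) + (26, 29) = (13, 25)
  bit 2 = 1: acc = (13, 25) + (20, 15) = (0, 15)
  bit 3 = 1: acc = (0, 15) + (6, 3) = (39, 22)

15P = (39, 22)


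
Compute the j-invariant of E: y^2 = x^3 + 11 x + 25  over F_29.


Delta = -16(4 a^3 + 27 b^2) mod 29 = 8
-1728 * (4 a)^3 = -1728 * (4*11)^3 mod 29 = 16
j = 16 * 8^(-1) mod 29 = 2

j = 2 (mod 29)


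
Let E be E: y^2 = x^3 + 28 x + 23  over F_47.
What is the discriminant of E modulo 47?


4 a^3 + 27 b^2 = 4*28^3 + 27*23^2 = 87808 + 14283 = 102091
Delta = -16 * (102091) = -1633456
Delta mod 47 = 29

Delta = 29 (mod 47)


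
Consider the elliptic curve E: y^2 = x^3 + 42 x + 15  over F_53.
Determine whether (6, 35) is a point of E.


Check whether y^2 = x^3 + 42 x + 15 (mod 53) for (x, y) = (6, 35).
LHS: y^2 = 35^2 mod 53 = 6
RHS: x^3 + 42 x + 15 = 6^3 + 42*6 + 15 mod 53 = 6
LHS = RHS

Yes, on the curve


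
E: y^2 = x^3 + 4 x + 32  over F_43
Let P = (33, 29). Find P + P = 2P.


Doubling: s = (3 x1^2 + a) / (2 y1)
s = (3*33^2 + 4) / (2*29) mod 43 = 26
x3 = s^2 - 2 x1 mod 43 = 26^2 - 2*33 = 8
y3 = s (x1 - x3) - y1 mod 43 = 26 * (33 - 8) - 29 = 19

2P = (8, 19)


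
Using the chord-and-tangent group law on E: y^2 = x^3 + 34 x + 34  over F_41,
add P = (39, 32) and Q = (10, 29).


P != Q, so use the chord formula.
s = (y2 - y1) / (x2 - x1) = (38) / (12) mod 41 = 10
x3 = s^2 - x1 - x2 mod 41 = 10^2 - 39 - 10 = 10
y3 = s (x1 - x3) - y1 mod 41 = 10 * (39 - 10) - 32 = 12

P + Q = (10, 12)


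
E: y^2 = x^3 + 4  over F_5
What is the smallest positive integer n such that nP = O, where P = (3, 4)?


Compute successive multiples of P until we hit O:
  1P = (3, 4)
  2P = (0, 3)
  3P = (1, 0)
  4P = (0, 2)
  5P = (3, 1)
  6P = O

ord(P) = 6


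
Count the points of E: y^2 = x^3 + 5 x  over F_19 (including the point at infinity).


For each x in F_19, count y with y^2 = x^3 + 5 x + 0 mod 19:
  x = 0: RHS = 0, y in [0]  -> 1 point(s)
  x = 1: RHS = 6, y in [5, 14]  -> 2 point(s)
  x = 3: RHS = 4, y in [2, 17]  -> 2 point(s)
  x = 5: RHS = 17, y in [6, 13]  -> 2 point(s)
  x = 7: RHS = 17, y in [6, 13]  -> 2 point(s)
  x = 8: RHS = 1, y in [1, 18]  -> 2 point(s)
  x = 10: RHS = 5, y in [9, 10]  -> 2 point(s)
  x = 13: RHS = 1, y in [1, 18]  -> 2 point(s)
  x = 15: RHS = 11, y in [7, 12]  -> 2 point(s)
  x = 17: RHS = 1, y in [1, 18]  -> 2 point(s)
Affine points: 19. Add the point at infinity: total = 20.

#E(F_19) = 20


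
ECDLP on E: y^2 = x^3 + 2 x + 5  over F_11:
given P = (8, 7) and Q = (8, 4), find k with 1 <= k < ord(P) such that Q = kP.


Enumerate multiples of P until we hit Q = (8, 4):
  1P = (8, 7)
  2P = (9, 9)
  3P = (9, 2)
  4P = (8, 4)
Match found at i = 4.

k = 4


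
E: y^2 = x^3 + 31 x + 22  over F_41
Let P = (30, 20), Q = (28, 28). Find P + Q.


P != Q, so use the chord formula.
s = (y2 - y1) / (x2 - x1) = (8) / (39) mod 41 = 37
x3 = s^2 - x1 - x2 mod 41 = 37^2 - 30 - 28 = 40
y3 = s (x1 - x3) - y1 mod 41 = 37 * (30 - 40) - 20 = 20

P + Q = (40, 20)


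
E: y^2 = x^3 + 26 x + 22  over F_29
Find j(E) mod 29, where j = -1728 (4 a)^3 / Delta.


Delta = -16(4 a^3 + 27 b^2) mod 29 = 19
-1728 * (4 a)^3 = -1728 * (4*26)^3 mod 29 = 28
j = 28 * 19^(-1) mod 29 = 3

j = 3 (mod 29)


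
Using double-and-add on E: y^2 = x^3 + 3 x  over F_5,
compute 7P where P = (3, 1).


k = 7 = 111_2 (binary, LSB first: 111)
Double-and-add from P = (3, 1):
  bit 0 = 1: acc = O + (3, 1) = (3, 1)
  bit 1 = 1: acc = (3, 1) + (4, 4) = (2, 2)
  bit 2 = 1: acc = (2, 2) + (1, 2) = (2, 3)

7P = (2, 3)


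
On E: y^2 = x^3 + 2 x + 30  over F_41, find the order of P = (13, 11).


Compute successive multiples of P until we hit O:
  1P = (13, 11)
  2P = (25, 17)
  3P = (34, 40)
  4P = (37, 32)
  5P = (27, 28)
  6P = (19, 11)
  7P = (9, 30)
  8P = (39, 10)
  ... (continuing to 23P)
  23P = O

ord(P) = 23


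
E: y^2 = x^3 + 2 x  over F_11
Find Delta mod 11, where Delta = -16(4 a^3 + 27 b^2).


4 a^3 + 27 b^2 = 4*2^3 + 27*0^2 = 32 + 0 = 32
Delta = -16 * (32) = -512
Delta mod 11 = 5

Delta = 5 (mod 11)


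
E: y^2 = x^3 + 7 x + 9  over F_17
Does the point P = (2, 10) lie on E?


Check whether y^2 = x^3 + 7 x + 9 (mod 17) for (x, y) = (2, 10).
LHS: y^2 = 10^2 mod 17 = 15
RHS: x^3 + 7 x + 9 = 2^3 + 7*2 + 9 mod 17 = 14
LHS != RHS

No, not on the curve


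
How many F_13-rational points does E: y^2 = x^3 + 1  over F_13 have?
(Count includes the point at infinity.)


For each x in F_13, count y with y^2 = x^3 + 0 x + 1 mod 13:
  x = 0: RHS = 1, y in [1, 12]  -> 2 point(s)
  x = 2: RHS = 9, y in [3, 10]  -> 2 point(s)
  x = 4: RHS = 0, y in [0]  -> 1 point(s)
  x = 5: RHS = 9, y in [3, 10]  -> 2 point(s)
  x = 6: RHS = 9, y in [3, 10]  -> 2 point(s)
  x = 10: RHS = 0, y in [0]  -> 1 point(s)
  x = 12: RHS = 0, y in [0]  -> 1 point(s)
Affine points: 11. Add the point at infinity: total = 12.

#E(F_13) = 12


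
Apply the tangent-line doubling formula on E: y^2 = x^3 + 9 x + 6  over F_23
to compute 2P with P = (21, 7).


Doubling: s = (3 x1^2 + a) / (2 y1)
s = (3*21^2 + 9) / (2*7) mod 23 = 13
x3 = s^2 - 2 x1 mod 23 = 13^2 - 2*21 = 12
y3 = s (x1 - x3) - y1 mod 23 = 13 * (21 - 12) - 7 = 18

2P = (12, 18)


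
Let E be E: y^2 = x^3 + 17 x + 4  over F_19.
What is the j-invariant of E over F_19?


Delta = -16(4 a^3 + 27 b^2) mod 19 = 3
-1728 * (4 a)^3 = -1728 * (4*17)^3 mod 19 = 1
j = 1 * 3^(-1) mod 19 = 13

j = 13 (mod 19)


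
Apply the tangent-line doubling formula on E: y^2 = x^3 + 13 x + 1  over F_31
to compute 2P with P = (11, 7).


Doubling: s = (3 x1^2 + a) / (2 y1)
s = (3*11^2 + 13) / (2*7) mod 31 = 18
x3 = s^2 - 2 x1 mod 31 = 18^2 - 2*11 = 23
y3 = s (x1 - x3) - y1 mod 31 = 18 * (11 - 23) - 7 = 25

2P = (23, 25)


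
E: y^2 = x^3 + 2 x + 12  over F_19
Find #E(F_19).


For each x in F_19, count y with y^2 = x^3 + 2 x + 12 mod 19:
  x = 2: RHS = 5, y in [9, 10]  -> 2 point(s)
  x = 3: RHS = 7, y in [8, 11]  -> 2 point(s)
  x = 10: RHS = 6, y in [5, 14]  -> 2 point(s)
  x = 11: RHS = 16, y in [4, 15]  -> 2 point(s)
  x = 12: RHS = 16, y in [4, 15]  -> 2 point(s)
  x = 15: RHS = 16, y in [4, 15]  -> 2 point(s)
  x = 16: RHS = 17, y in [6, 13]  -> 2 point(s)
  x = 17: RHS = 0, y in [0]  -> 1 point(s)
  x = 18: RHS = 9, y in [3, 16]  -> 2 point(s)
Affine points: 17. Add the point at infinity: total = 18.

#E(F_19) = 18


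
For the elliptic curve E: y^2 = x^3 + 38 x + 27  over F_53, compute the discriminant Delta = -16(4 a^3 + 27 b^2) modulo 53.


4 a^3 + 27 b^2 = 4*38^3 + 27*27^2 = 219488 + 19683 = 239171
Delta = -16 * (239171) = -3826736
Delta mod 53 = 23

Delta = 23 (mod 53)


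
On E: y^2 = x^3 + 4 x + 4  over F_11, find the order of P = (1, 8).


Compute successive multiples of P until we hit O:
  1P = (1, 8)
  2P = (7, 10)
  3P = (8, 8)
  4P = (2, 3)
  5P = (0, 9)
  6P = (0, 2)
  7P = (2, 8)
  8P = (8, 3)
  ... (continuing to 11P)
  11P = O

ord(P) = 11


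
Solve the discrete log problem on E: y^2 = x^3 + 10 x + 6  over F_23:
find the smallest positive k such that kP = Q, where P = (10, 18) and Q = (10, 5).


Enumerate multiples of P until we hit Q = (10, 5):
  1P = (10, 18)
  2P = (21, 1)
  3P = (21, 22)
  4P = (10, 5)
Match found at i = 4.

k = 4


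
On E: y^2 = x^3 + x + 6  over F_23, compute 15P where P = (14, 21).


k = 15 = 1111_2 (binary, LSB first: 1111)
Double-and-add from P = (14, 21):
  bit 0 = 1: acc = O + (14, 21) = (14, 21)
  bit 1 = 1: acc = (14, 21) + (13, 10) = (2, 19)
  bit 2 = 1: acc = (2, 19) + (0, 12) = (16, 1)
  bit 3 = 1: acc = (16, 1) + (1, 10) = (22, 21)

15P = (22, 21)


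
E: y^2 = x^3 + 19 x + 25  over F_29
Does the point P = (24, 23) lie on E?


Check whether y^2 = x^3 + 19 x + 25 (mod 29) for (x, y) = (24, 23).
LHS: y^2 = 23^2 mod 29 = 7
RHS: x^3 + 19 x + 25 = 24^3 + 19*24 + 25 mod 29 = 8
LHS != RHS

No, not on the curve


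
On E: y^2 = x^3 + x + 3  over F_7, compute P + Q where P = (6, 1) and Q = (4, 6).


P != Q, so use the chord formula.
s = (y2 - y1) / (x2 - x1) = (5) / (5) mod 7 = 1
x3 = s^2 - x1 - x2 mod 7 = 1^2 - 6 - 4 = 5
y3 = s (x1 - x3) - y1 mod 7 = 1 * (6 - 5) - 1 = 0

P + Q = (5, 0)


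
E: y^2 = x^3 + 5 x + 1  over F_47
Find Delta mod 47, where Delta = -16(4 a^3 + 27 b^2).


4 a^3 + 27 b^2 = 4*5^3 + 27*1^2 = 500 + 27 = 527
Delta = -16 * (527) = -8432
Delta mod 47 = 28

Delta = 28 (mod 47)


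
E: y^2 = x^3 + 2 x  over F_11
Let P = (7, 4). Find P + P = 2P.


Doubling: s = (3 x1^2 + a) / (2 y1)
s = (3*7^2 + 2) / (2*4) mod 11 = 9
x3 = s^2 - 2 x1 mod 11 = 9^2 - 2*7 = 1
y3 = s (x1 - x3) - y1 mod 11 = 9 * (7 - 1) - 4 = 6

2P = (1, 6)


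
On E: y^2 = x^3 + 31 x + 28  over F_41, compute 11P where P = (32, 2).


k = 11 = 1011_2 (binary, LSB first: 1101)
Double-and-add from P = (32, 2):
  bit 0 = 1: acc = O + (32, 2) = (32, 2)
  bit 1 = 1: acc = (32, 2) + (26, 40) = (14, 7)
  bit 2 = 0: acc unchanged = (14, 7)
  bit 3 = 1: acc = (14, 7) + (22, 1) = (3, 36)

11P = (3, 36)


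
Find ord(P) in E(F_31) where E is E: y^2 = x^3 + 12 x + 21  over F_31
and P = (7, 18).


Compute successive multiples of P until we hit O:
  1P = (7, 18)
  2P = (4, 3)
  3P = (14, 9)
  4P = (30, 16)
  5P = (27, 8)
  6P = (5, 12)
  7P = (28, 12)
  8P = (10, 5)
  ... (continuing to 32P)
  32P = O

ord(P) = 32


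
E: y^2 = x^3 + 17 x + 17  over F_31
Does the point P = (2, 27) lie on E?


Check whether y^2 = x^3 + 17 x + 17 (mod 31) for (x, y) = (2, 27).
LHS: y^2 = 27^2 mod 31 = 16
RHS: x^3 + 17 x + 17 = 2^3 + 17*2 + 17 mod 31 = 28
LHS != RHS

No, not on the curve


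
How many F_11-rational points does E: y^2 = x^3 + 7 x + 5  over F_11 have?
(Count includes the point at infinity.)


For each x in F_11, count y with y^2 = x^3 + 7 x + 5 mod 11:
  x = 0: RHS = 5, y in [4, 7]  -> 2 point(s)
  x = 2: RHS = 5, y in [4, 7]  -> 2 point(s)
  x = 3: RHS = 9, y in [3, 8]  -> 2 point(s)
  x = 4: RHS = 9, y in [3, 8]  -> 2 point(s)
  x = 5: RHS = 0, y in [0]  -> 1 point(s)
  x = 7: RHS = 1, y in [1, 10]  -> 2 point(s)
  x = 8: RHS = 1, y in [1, 10]  -> 2 point(s)
  x = 9: RHS = 5, y in [4, 7]  -> 2 point(s)
Affine points: 15. Add the point at infinity: total = 16.

#E(F_11) = 16


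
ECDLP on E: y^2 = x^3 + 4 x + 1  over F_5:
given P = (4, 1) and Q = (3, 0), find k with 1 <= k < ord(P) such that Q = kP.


Enumerate multiples of P until we hit Q = (3, 0):
  1P = (4, 1)
  2P = (3, 0)
Match found at i = 2.

k = 2


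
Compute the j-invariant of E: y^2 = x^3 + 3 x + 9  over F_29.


Delta = -16(4 a^3 + 27 b^2) mod 29 = 23
-1728 * (4 a)^3 = -1728 * (4*3)^3 mod 29 = 1
j = 1 * 23^(-1) mod 29 = 24

j = 24 (mod 29)


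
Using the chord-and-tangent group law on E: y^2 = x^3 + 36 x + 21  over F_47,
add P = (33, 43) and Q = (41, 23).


P != Q, so use the chord formula.
s = (y2 - y1) / (x2 - x1) = (27) / (8) mod 47 = 21
x3 = s^2 - x1 - x2 mod 47 = 21^2 - 33 - 41 = 38
y3 = s (x1 - x3) - y1 mod 47 = 21 * (33 - 38) - 43 = 40

P + Q = (38, 40)


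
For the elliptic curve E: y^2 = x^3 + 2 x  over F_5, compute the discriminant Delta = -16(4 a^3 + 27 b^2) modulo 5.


4 a^3 + 27 b^2 = 4*2^3 + 27*0^2 = 32 + 0 = 32
Delta = -16 * (32) = -512
Delta mod 5 = 3

Delta = 3 (mod 5)


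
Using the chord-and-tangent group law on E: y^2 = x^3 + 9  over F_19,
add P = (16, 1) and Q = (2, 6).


P != Q, so use the chord formula.
s = (y2 - y1) / (x2 - x1) = (5) / (5) mod 19 = 1
x3 = s^2 - x1 - x2 mod 19 = 1^2 - 16 - 2 = 2
y3 = s (x1 - x3) - y1 mod 19 = 1 * (16 - 2) - 1 = 13

P + Q = (2, 13)


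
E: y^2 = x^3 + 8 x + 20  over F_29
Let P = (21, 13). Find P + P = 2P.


Doubling: s = (3 x1^2 + a) / (2 y1)
s = (3*21^2 + 8) / (2*13) mod 29 = 1
x3 = s^2 - 2 x1 mod 29 = 1^2 - 2*21 = 17
y3 = s (x1 - x3) - y1 mod 29 = 1 * (21 - 17) - 13 = 20

2P = (17, 20)


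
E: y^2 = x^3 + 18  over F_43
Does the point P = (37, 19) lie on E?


Check whether y^2 = x^3 + 0 x + 18 (mod 43) for (x, y) = (37, 19).
LHS: y^2 = 19^2 mod 43 = 17
RHS: x^3 + 0 x + 18 = 37^3 + 0*37 + 18 mod 43 = 17
LHS = RHS

Yes, on the curve


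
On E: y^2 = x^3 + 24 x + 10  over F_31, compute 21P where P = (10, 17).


k = 21 = 10101_2 (binary, LSB first: 10101)
Double-and-add from P = (10, 17):
  bit 0 = 1: acc = O + (10, 17) = (10, 17)
  bit 1 = 0: acc unchanged = (10, 17)
  bit 2 = 1: acc = (10, 17) + (3, 4) = (5, 10)
  bit 3 = 0: acc unchanged = (5, 10)
  bit 4 = 1: acc = (5, 10) + (23, 9) = (23, 22)

21P = (23, 22)


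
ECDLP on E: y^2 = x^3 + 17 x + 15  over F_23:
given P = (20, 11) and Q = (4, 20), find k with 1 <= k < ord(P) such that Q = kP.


Enumerate multiples of P until we hit Q = (4, 20):
  1P = (20, 11)
  2P = (10, 9)
  3P = (5, 15)
  4P = (4, 20)
Match found at i = 4.

k = 4


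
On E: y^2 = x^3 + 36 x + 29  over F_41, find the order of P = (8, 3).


Compute successive multiples of P until we hit O:
  1P = (8, 3)
  2P = (34, 34)
  3P = (4, 27)
  4P = (24, 11)
  5P = (40, 22)
  6P = (1, 5)
  7P = (12, 4)
  8P = (39, 20)
  ... (continuing to 23P)
  23P = O

ord(P) = 23


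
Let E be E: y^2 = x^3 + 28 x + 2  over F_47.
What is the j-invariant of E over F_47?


Delta = -16(4 a^3 + 27 b^2) mod 47 = 7
-1728 * (4 a)^3 = -1728 * (4*28)^3 mod 47 = 44
j = 44 * 7^(-1) mod 47 = 13

j = 13 (mod 47)


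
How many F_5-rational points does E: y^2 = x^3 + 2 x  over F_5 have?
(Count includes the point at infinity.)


For each x in F_5, count y with y^2 = x^3 + 2 x + 0 mod 5:
  x = 0: RHS = 0, y in [0]  -> 1 point(s)
Affine points: 1. Add the point at infinity: total = 2.

#E(F_5) = 2


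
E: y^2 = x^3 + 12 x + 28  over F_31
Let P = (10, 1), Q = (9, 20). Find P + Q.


P != Q, so use the chord formula.
s = (y2 - y1) / (x2 - x1) = (19) / (30) mod 31 = 12
x3 = s^2 - x1 - x2 mod 31 = 12^2 - 10 - 9 = 1
y3 = s (x1 - x3) - y1 mod 31 = 12 * (10 - 1) - 1 = 14

P + Q = (1, 14)


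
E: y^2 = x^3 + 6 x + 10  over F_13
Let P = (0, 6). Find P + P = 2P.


Doubling: s = (3 x1^2 + a) / (2 y1)
s = (3*0^2 + 6) / (2*6) mod 13 = 7
x3 = s^2 - 2 x1 mod 13 = 7^2 - 2*0 = 10
y3 = s (x1 - x3) - y1 mod 13 = 7 * (0 - 10) - 6 = 2

2P = (10, 2)


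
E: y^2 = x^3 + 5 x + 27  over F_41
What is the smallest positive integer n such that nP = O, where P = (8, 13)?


Compute successive multiples of P until we hit O:
  1P = (8, 13)
  2P = (20, 38)
  3P = (33, 34)
  4P = (40, 29)
  5P = (24, 20)
  6P = (18, 39)
  7P = (7, 6)
  8P = (34, 10)
  ... (continuing to 52P)
  52P = O

ord(P) = 52


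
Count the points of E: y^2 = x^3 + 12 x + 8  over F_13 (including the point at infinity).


For each x in F_13, count y with y^2 = x^3 + 12 x + 8 mod 13:
  x = 2: RHS = 1, y in [1, 12]  -> 2 point(s)
  x = 4: RHS = 3, y in [4, 9]  -> 2 point(s)
  x = 6: RHS = 10, y in [6, 7]  -> 2 point(s)
  x = 9: RHS = 0, y in [0]  -> 1 point(s)
  x = 10: RHS = 10, y in [6, 7]  -> 2 point(s)
Affine points: 9. Add the point at infinity: total = 10.

#E(F_13) = 10


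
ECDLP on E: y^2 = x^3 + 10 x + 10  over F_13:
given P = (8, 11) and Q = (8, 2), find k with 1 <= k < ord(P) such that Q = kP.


Enumerate multiples of P until we hit Q = (8, 2):
  1P = (8, 11)
  2P = (9, 7)
  3P = (12, 5)
  4P = (5, 4)
  5P = (4, 7)
  6P = (2, 8)
  7P = (0, 6)
  8P = (6, 0)
  9P = (0, 7)
  10P = (2, 5)
  11P = (4, 6)
  12P = (5, 9)
  13P = (12, 8)
  14P = (9, 6)
  15P = (8, 2)
Match found at i = 15.

k = 15


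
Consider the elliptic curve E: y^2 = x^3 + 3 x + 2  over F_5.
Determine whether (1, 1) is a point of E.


Check whether y^2 = x^3 + 3 x + 2 (mod 5) for (x, y) = (1, 1).
LHS: y^2 = 1^2 mod 5 = 1
RHS: x^3 + 3 x + 2 = 1^3 + 3*1 + 2 mod 5 = 1
LHS = RHS

Yes, on the curve


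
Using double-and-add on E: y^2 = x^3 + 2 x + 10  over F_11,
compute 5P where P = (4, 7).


k = 5 = 101_2 (binary, LSB first: 101)
Double-and-add from P = (4, 7):
  bit 0 = 1: acc = O + (4, 7) = (4, 7)
  bit 1 = 0: acc unchanged = (4, 7)
  bit 2 = 1: acc = (4, 7) + (2, 0) = (9, 3)

5P = (9, 3)


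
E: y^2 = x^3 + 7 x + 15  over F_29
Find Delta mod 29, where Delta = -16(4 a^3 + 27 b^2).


4 a^3 + 27 b^2 = 4*7^3 + 27*15^2 = 1372 + 6075 = 7447
Delta = -16 * (7447) = -119152
Delta mod 29 = 9

Delta = 9 (mod 29)


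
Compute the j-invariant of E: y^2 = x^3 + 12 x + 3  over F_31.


Delta = -16(4 a^3 + 27 b^2) mod 31 = 3
-1728 * (4 a)^3 = -1728 * (4*12)^3 mod 31 = 27
j = 27 * 3^(-1) mod 31 = 9

j = 9 (mod 31)


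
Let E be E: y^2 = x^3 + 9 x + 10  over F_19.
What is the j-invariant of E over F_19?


Delta = -16(4 a^3 + 27 b^2) mod 19 = 14
-1728 * (4 a)^3 = -1728 * (4*9)^3 mod 19 = 11
j = 11 * 14^(-1) mod 19 = 13

j = 13 (mod 19)


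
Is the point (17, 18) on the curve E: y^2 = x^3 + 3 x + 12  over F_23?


Check whether y^2 = x^3 + 3 x + 12 (mod 23) for (x, y) = (17, 18).
LHS: y^2 = 18^2 mod 23 = 2
RHS: x^3 + 3 x + 12 = 17^3 + 3*17 + 12 mod 23 = 8
LHS != RHS

No, not on the curve


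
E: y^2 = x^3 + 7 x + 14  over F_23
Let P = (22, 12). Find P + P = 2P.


Doubling: s = (3 x1^2 + a) / (2 y1)
s = (3*22^2 + 7) / (2*12) mod 23 = 10
x3 = s^2 - 2 x1 mod 23 = 10^2 - 2*22 = 10
y3 = s (x1 - x3) - y1 mod 23 = 10 * (22 - 10) - 12 = 16

2P = (10, 16)


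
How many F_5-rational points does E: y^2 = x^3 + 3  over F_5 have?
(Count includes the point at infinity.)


For each x in F_5, count y with y^2 = x^3 + 0 x + 3 mod 5:
  x = 1: RHS = 4, y in [2, 3]  -> 2 point(s)
  x = 2: RHS = 1, y in [1, 4]  -> 2 point(s)
  x = 3: RHS = 0, y in [0]  -> 1 point(s)
Affine points: 5. Add the point at infinity: total = 6.

#E(F_5) = 6


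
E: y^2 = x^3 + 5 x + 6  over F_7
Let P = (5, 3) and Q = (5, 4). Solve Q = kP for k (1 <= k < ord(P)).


Enumerate multiples of P until we hit Q = (5, 4):
  1P = (5, 3)
  2P = (6, 0)
  3P = (5, 4)
Match found at i = 3.

k = 3


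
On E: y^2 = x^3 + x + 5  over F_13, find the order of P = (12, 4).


Compute successive multiples of P until we hit O:
  1P = (12, 4)
  2P = (12, 9)
  3P = O

ord(P) = 3


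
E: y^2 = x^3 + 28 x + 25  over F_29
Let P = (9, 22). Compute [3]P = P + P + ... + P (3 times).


k = 3 = 11_2 (binary, LSB first: 11)
Double-and-add from P = (9, 22):
  bit 0 = 1: acc = O + (9, 22) = (9, 22)
  bit 1 = 1: acc = (9, 22) + (5, 0) = (9, 7)

3P = (9, 7)


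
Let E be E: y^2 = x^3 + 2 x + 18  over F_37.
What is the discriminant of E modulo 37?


4 a^3 + 27 b^2 = 4*2^3 + 27*18^2 = 32 + 8748 = 8780
Delta = -16 * (8780) = -140480
Delta mod 37 = 9

Delta = 9 (mod 37)


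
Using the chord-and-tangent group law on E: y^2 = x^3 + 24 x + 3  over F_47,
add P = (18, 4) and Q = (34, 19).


P != Q, so use the chord formula.
s = (y2 - y1) / (x2 - x1) = (15) / (16) mod 47 = 45
x3 = s^2 - x1 - x2 mod 47 = 45^2 - 18 - 34 = 46
y3 = s (x1 - x3) - y1 mod 47 = 45 * (18 - 46) - 4 = 5

P + Q = (46, 5)


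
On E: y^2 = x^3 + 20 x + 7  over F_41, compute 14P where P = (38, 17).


k = 14 = 1110_2 (binary, LSB first: 0111)
Double-and-add from P = (38, 17):
  bit 0 = 0: acc unchanged = O
  bit 1 = 1: acc = O + (31, 18) = (31, 18)
  bit 2 = 1: acc = (31, 18) + (16, 6) = (34, 37)
  bit 3 = 1: acc = (34, 37) + (7, 11) = (16, 35)

14P = (16, 35)


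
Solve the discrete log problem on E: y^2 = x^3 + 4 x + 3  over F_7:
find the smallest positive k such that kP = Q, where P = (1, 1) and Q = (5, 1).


Enumerate multiples of P until we hit Q = (5, 1):
  1P = (1, 1)
  2P = (5, 6)
  3P = (3, 0)
  4P = (5, 1)
Match found at i = 4.

k = 4


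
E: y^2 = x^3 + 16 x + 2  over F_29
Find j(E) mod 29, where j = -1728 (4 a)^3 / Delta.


Delta = -16(4 a^3 + 27 b^2) mod 29 = 28
-1728 * (4 a)^3 = -1728 * (4*16)^3 mod 29 = 11
j = 11 * 28^(-1) mod 29 = 18

j = 18 (mod 29)


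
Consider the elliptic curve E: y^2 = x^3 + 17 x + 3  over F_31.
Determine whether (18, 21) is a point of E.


Check whether y^2 = x^3 + 17 x + 3 (mod 31) for (x, y) = (18, 21).
LHS: y^2 = 21^2 mod 31 = 7
RHS: x^3 + 17 x + 3 = 18^3 + 17*18 + 3 mod 31 = 3
LHS != RHS

No, not on the curve


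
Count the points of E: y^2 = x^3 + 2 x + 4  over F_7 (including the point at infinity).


For each x in F_7, count y with y^2 = x^3 + 2 x + 4 mod 7:
  x = 0: RHS = 4, y in [2, 5]  -> 2 point(s)
  x = 1: RHS = 0, y in [0]  -> 1 point(s)
  x = 2: RHS = 2, y in [3, 4]  -> 2 point(s)
  x = 3: RHS = 2, y in [3, 4]  -> 2 point(s)
  x = 6: RHS = 1, y in [1, 6]  -> 2 point(s)
Affine points: 9. Add the point at infinity: total = 10.

#E(F_7) = 10


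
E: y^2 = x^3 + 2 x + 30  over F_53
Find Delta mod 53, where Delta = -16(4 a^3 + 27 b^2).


4 a^3 + 27 b^2 = 4*2^3 + 27*30^2 = 32 + 24300 = 24332
Delta = -16 * (24332) = -389312
Delta mod 53 = 26

Delta = 26 (mod 53)


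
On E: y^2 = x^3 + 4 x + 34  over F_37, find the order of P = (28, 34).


Compute successive multiples of P until we hit O:
  1P = (28, 34)
  2P = (22, 15)
  3P = (33, 18)
  4P = (4, 15)
  5P = (31, 33)
  6P = (11, 22)
  7P = (25, 16)
  8P = (20, 14)
  ... (continuing to 19P)
  19P = O

ord(P) = 19


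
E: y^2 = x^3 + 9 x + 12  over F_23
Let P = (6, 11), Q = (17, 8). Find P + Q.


P != Q, so use the chord formula.
s = (y2 - y1) / (x2 - x1) = (20) / (11) mod 23 = 6
x3 = s^2 - x1 - x2 mod 23 = 6^2 - 6 - 17 = 13
y3 = s (x1 - x3) - y1 mod 23 = 6 * (6 - 13) - 11 = 16

P + Q = (13, 16)


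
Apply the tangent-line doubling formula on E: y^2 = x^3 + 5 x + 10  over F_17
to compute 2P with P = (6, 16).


Doubling: s = (3 x1^2 + a) / (2 y1)
s = (3*6^2 + 5) / (2*16) mod 17 = 3
x3 = s^2 - 2 x1 mod 17 = 3^2 - 2*6 = 14
y3 = s (x1 - x3) - y1 mod 17 = 3 * (6 - 14) - 16 = 11

2P = (14, 11)


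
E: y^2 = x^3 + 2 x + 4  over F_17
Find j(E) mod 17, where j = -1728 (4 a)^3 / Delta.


Delta = -16(4 a^3 + 27 b^2) mod 17 = 5
-1728 * (4 a)^3 = -1728 * (4*2)^3 mod 17 = 12
j = 12 * 5^(-1) mod 17 = 16

j = 16 (mod 17)


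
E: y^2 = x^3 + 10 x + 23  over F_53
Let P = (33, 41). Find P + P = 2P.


Doubling: s = (3 x1^2 + a) / (2 y1)
s = (3*33^2 + 10) / (2*41) mod 53 = 7
x3 = s^2 - 2 x1 mod 53 = 7^2 - 2*33 = 36
y3 = s (x1 - x3) - y1 mod 53 = 7 * (33 - 36) - 41 = 44

2P = (36, 44)


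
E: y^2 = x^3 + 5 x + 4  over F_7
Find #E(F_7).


For each x in F_7, count y with y^2 = x^3 + 5 x + 4 mod 7:
  x = 0: RHS = 4, y in [2, 5]  -> 2 point(s)
  x = 2: RHS = 1, y in [1, 6]  -> 2 point(s)
  x = 3: RHS = 4, y in [2, 5]  -> 2 point(s)
  x = 4: RHS = 4, y in [2, 5]  -> 2 point(s)
  x = 5: RHS = 0, y in [0]  -> 1 point(s)
Affine points: 9. Add the point at infinity: total = 10.

#E(F_7) = 10


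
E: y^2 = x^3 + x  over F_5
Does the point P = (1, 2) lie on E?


Check whether y^2 = x^3 + 1 x + 0 (mod 5) for (x, y) = (1, 2).
LHS: y^2 = 2^2 mod 5 = 4
RHS: x^3 + 1 x + 0 = 1^3 + 1*1 + 0 mod 5 = 2
LHS != RHS

No, not on the curve


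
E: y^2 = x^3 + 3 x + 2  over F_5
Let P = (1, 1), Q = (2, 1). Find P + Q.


P != Q, so use the chord formula.
s = (y2 - y1) / (x2 - x1) = (0) / (1) mod 5 = 0
x3 = s^2 - x1 - x2 mod 5 = 0^2 - 1 - 2 = 2
y3 = s (x1 - x3) - y1 mod 5 = 0 * (1 - 2) - 1 = 4

P + Q = (2, 4)


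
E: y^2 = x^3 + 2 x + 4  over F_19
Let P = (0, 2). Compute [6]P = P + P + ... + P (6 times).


k = 6 = 110_2 (binary, LSB first: 011)
Double-and-add from P = (0, 2):
  bit 0 = 0: acc unchanged = O
  bit 1 = 1: acc = O + (5, 5) = (5, 5)
  bit 2 = 1: acc = (5, 5) + (13, 17) = (8, 0)

6P = (8, 0)


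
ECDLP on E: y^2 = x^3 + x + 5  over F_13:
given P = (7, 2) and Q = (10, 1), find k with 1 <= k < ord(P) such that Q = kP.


Enumerate multiples of P until we hit Q = (10, 1):
  1P = (7, 2)
  2P = (3, 3)
  3P = (12, 9)
  4P = (10, 12)
  5P = (10, 1)
Match found at i = 5.

k = 5


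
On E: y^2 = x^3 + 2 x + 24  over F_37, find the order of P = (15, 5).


Compute successive multiples of P until we hit O:
  1P = (15, 5)
  2P = (33, 27)
  3P = (1, 8)
  4P = (5, 14)
  5P = (13, 8)
  6P = (2, 31)
  7P = (24, 13)
  8P = (23, 29)
  ... (continuing to 22P)
  22P = O

ord(P) = 22


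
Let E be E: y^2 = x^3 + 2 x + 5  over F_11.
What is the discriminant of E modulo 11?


4 a^3 + 27 b^2 = 4*2^3 + 27*5^2 = 32 + 675 = 707
Delta = -16 * (707) = -11312
Delta mod 11 = 7

Delta = 7 (mod 11)


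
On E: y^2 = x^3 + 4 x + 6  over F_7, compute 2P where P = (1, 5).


Doubling: s = (3 x1^2 + a) / (2 y1)
s = (3*1^2 + 4) / (2*5) mod 7 = 0
x3 = s^2 - 2 x1 mod 7 = 0^2 - 2*1 = 5
y3 = s (x1 - x3) - y1 mod 7 = 0 * (1 - 5) - 5 = 2

2P = (5, 2)


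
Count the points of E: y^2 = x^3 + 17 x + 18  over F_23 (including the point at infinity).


For each x in F_23, count y with y^2 = x^3 + 17 x + 18 mod 23:
  x = 0: RHS = 18, y in [8, 15]  -> 2 point(s)
  x = 1: RHS = 13, y in [6, 17]  -> 2 point(s)
  x = 3: RHS = 4, y in [2, 21]  -> 2 point(s)
  x = 4: RHS = 12, y in [9, 14]  -> 2 point(s)
  x = 9: RHS = 3, y in [7, 16]  -> 2 point(s)
  x = 11: RHS = 18, y in [8, 15]  -> 2 point(s)
  x = 12: RHS = 18, y in [8, 15]  -> 2 point(s)
  x = 16: RHS = 16, y in [4, 19]  -> 2 point(s)
  x = 19: RHS = 1, y in [1, 22]  -> 2 point(s)
  x = 20: RHS = 9, y in [3, 20]  -> 2 point(s)
  x = 22: RHS = 0, y in [0]  -> 1 point(s)
Affine points: 21. Add the point at infinity: total = 22.

#E(F_23) = 22


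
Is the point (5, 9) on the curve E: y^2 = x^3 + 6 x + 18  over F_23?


Check whether y^2 = x^3 + 6 x + 18 (mod 23) for (x, y) = (5, 9).
LHS: y^2 = 9^2 mod 23 = 12
RHS: x^3 + 6 x + 18 = 5^3 + 6*5 + 18 mod 23 = 12
LHS = RHS

Yes, on the curve


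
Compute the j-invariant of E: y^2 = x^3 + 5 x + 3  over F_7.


Delta = -16(4 a^3 + 27 b^2) mod 7 = 5
-1728 * (4 a)^3 = -1728 * (4*5)^3 mod 7 = 6
j = 6 * 5^(-1) mod 7 = 4

j = 4 (mod 7)


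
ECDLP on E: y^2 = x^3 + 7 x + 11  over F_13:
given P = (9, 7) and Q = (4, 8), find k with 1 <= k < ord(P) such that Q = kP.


Enumerate multiples of P until we hit Q = (4, 8):
  1P = (9, 7)
  2P = (4, 8)
Match found at i = 2.

k = 2


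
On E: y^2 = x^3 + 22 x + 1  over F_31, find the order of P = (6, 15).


Compute successive multiples of P until we hit O:
  1P = (6, 15)
  2P = (24, 0)
  3P = (6, 16)
  4P = O

ord(P) = 4


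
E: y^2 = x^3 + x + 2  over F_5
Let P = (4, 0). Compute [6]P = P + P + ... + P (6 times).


k = 6 = 110_2 (binary, LSB first: 011)
Double-and-add from P = (4, 0):
  bit 0 = 0: acc unchanged = O
  bit 1 = 1: acc = O + O = O
  bit 2 = 1: acc = O + O = O

6P = O


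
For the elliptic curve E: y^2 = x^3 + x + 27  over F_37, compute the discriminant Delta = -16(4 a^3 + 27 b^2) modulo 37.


4 a^3 + 27 b^2 = 4*1^3 + 27*27^2 = 4 + 19683 = 19687
Delta = -16 * (19687) = -314992
Delta mod 37 = 26

Delta = 26 (mod 37)


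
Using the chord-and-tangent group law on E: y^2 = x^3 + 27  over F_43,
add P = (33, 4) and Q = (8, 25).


P != Q, so use the chord formula.
s = (y2 - y1) / (x2 - x1) = (21) / (18) mod 43 = 37
x3 = s^2 - x1 - x2 mod 43 = 37^2 - 33 - 8 = 38
y3 = s (x1 - x3) - y1 mod 43 = 37 * (33 - 38) - 4 = 26

P + Q = (38, 26)


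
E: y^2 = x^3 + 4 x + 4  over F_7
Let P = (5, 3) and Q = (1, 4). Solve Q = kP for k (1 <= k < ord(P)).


Enumerate multiples of P until we hit Q = (1, 4):
  1P = (5, 3)
  2P = (1, 3)
  3P = (1, 4)
Match found at i = 3.

k = 3


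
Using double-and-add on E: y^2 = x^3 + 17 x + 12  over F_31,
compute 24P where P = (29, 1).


k = 24 = 11000_2 (binary, LSB first: 00011)
Double-and-add from P = (29, 1):
  bit 0 = 0: acc unchanged = O
  bit 1 = 0: acc unchanged = O
  bit 2 = 0: acc unchanged = O
  bit 3 = 1: acc = O + (8, 3) = (8, 3)
  bit 4 = 1: acc = (8, 3) + (3, 11) = (30, 26)

24P = (30, 26)
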